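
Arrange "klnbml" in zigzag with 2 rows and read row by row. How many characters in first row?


Zigzag "klnbml" into 2 rows:
Placing characters:
  'k' => row 0
  'l' => row 1
  'n' => row 0
  'b' => row 1
  'm' => row 0
  'l' => row 1
Rows:
  Row 0: "knm"
  Row 1: "lbl"
First row length: 3

3


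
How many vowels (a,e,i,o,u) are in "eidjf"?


Input: eidjf
Checking each character:
  'e' at position 0: vowel (running total: 1)
  'i' at position 1: vowel (running total: 2)
  'd' at position 2: consonant
  'j' at position 3: consonant
  'f' at position 4: consonant
Total vowels: 2

2


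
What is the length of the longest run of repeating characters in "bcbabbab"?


Input: "bcbabbab"
Scanning for longest run:
  Position 1 ('c'): new char, reset run to 1
  Position 2 ('b'): new char, reset run to 1
  Position 3 ('a'): new char, reset run to 1
  Position 4 ('b'): new char, reset run to 1
  Position 5 ('b'): continues run of 'b', length=2
  Position 6 ('a'): new char, reset run to 1
  Position 7 ('b'): new char, reset run to 1
Longest run: 'b' with length 2

2


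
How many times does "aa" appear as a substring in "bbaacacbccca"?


Searching for "aa" in "bbaacacbccca"
Scanning each position:
  Position 0: "bb" => no
  Position 1: "ba" => no
  Position 2: "aa" => MATCH
  Position 3: "ac" => no
  Position 4: "ca" => no
  Position 5: "ac" => no
  Position 6: "cb" => no
  Position 7: "bc" => no
  Position 8: "cc" => no
  Position 9: "cc" => no
  Position 10: "ca" => no
Total occurrences: 1

1


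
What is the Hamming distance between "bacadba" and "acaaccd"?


Comparing "bacadba" and "acaaccd" position by position:
  Position 0: 'b' vs 'a' => differ
  Position 1: 'a' vs 'c' => differ
  Position 2: 'c' vs 'a' => differ
  Position 3: 'a' vs 'a' => same
  Position 4: 'd' vs 'c' => differ
  Position 5: 'b' vs 'c' => differ
  Position 6: 'a' vs 'd' => differ
Total differences (Hamming distance): 6

6


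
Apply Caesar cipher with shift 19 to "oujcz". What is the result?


Caesar cipher: shift "oujcz" by 19
  'o' (pos 14) + 19 = pos 7 = 'h'
  'u' (pos 20) + 19 = pos 13 = 'n'
  'j' (pos 9) + 19 = pos 2 = 'c'
  'c' (pos 2) + 19 = pos 21 = 'v'
  'z' (pos 25) + 19 = pos 18 = 's'
Result: hncvs

hncvs


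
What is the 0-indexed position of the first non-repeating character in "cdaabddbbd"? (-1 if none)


Input: cdaabddbbd
Character frequencies:
  'a': 2
  'b': 3
  'c': 1
  'd': 4
Scanning left to right for freq == 1:
  Position 0 ('c'): unique! => answer = 0

0


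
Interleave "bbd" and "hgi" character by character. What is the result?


Interleaving "bbd" and "hgi":
  Position 0: 'b' from first, 'h' from second => "bh"
  Position 1: 'b' from first, 'g' from second => "bg"
  Position 2: 'd' from first, 'i' from second => "di"
Result: bhbgdi

bhbgdi


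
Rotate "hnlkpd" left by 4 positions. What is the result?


Input: "hnlkpd", rotate left by 4
First 4 characters: "hnlk"
Remaining characters: "pd"
Concatenate remaining + first: "pd" + "hnlk" = "pdhnlk"

pdhnlk


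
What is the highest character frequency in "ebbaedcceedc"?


Input: ebbaedcceedc
Character counts:
  'a': 1
  'b': 2
  'c': 3
  'd': 2
  'e': 4
Maximum frequency: 4

4


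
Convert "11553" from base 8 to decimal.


Input: "11553" in base 8
Positional expansion:
  Digit '1' (value 1) x 8^4 = 4096
  Digit '1' (value 1) x 8^3 = 512
  Digit '5' (value 5) x 8^2 = 320
  Digit '5' (value 5) x 8^1 = 40
  Digit '3' (value 3) x 8^0 = 3
Sum = 4971

4971


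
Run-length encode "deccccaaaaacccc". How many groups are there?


Input: deccccaaaaacccc
Scanning for consecutive runs:
  Group 1: 'd' x 1 (positions 0-0)
  Group 2: 'e' x 1 (positions 1-1)
  Group 3: 'c' x 4 (positions 2-5)
  Group 4: 'a' x 5 (positions 6-10)
  Group 5: 'c' x 4 (positions 11-14)
Total groups: 5

5


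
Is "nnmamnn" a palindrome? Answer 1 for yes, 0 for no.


Input: nnmamnn
Reversed: nnmamnn
  Compare pos 0 ('n') with pos 6 ('n'): match
  Compare pos 1 ('n') with pos 5 ('n'): match
  Compare pos 2 ('m') with pos 4 ('m'): match
Result: palindrome

1


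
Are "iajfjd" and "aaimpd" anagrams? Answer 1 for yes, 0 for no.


Strings: "iajfjd", "aaimpd"
Sorted first:  adfijj
Sorted second: aadimp
Differ at position 1: 'd' vs 'a' => not anagrams

0


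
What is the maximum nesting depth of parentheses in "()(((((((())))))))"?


Input: "()(((((((())))))))"
Tracking depth:
  Position 0 '(': depth becomes 1
  Position 1 ')': depth becomes 0
  Position 2 '(': depth becomes 1
  Position 3 '(': depth becomes 2
  Position 4 '(': depth becomes 3
  Position 5 '(': depth becomes 4
  Position 6 '(': depth becomes 5
  Position 7 '(': depth becomes 6
  Position 8 '(': depth becomes 7
  Position 9 '(': depth becomes 8
  Position 10 ')': depth becomes 7
  Position 11 ')': depth becomes 6
  Position 12 ')': depth becomes 5
  Position 13 ')': depth becomes 4
  Position 14 ')': depth becomes 3
  Position 15 ')': depth becomes 2
  Position 16 ')': depth becomes 1
  Position 17 ')': depth becomes 0
Maximum depth reached: 8

8


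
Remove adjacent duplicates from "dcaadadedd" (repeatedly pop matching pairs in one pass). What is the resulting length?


Input: dcaadadedd
Stack-based adjacent duplicate removal:
  Read 'd': push. Stack: d
  Read 'c': push. Stack: dc
  Read 'a': push. Stack: dca
  Read 'a': matches stack top 'a' => pop. Stack: dc
  Read 'd': push. Stack: dcd
  Read 'a': push. Stack: dcda
  Read 'd': push. Stack: dcdad
  Read 'e': push. Stack: dcdade
  Read 'd': push. Stack: dcdaded
  Read 'd': matches stack top 'd' => pop. Stack: dcdade
Final stack: "dcdade" (length 6)

6


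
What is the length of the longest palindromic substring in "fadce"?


Input: "fadce"
Checking substrings for palindromes:
  No multi-char palindromic substrings found
Longest palindromic substring: "f" with length 1

1


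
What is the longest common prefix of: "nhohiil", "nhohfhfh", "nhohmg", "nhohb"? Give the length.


Words: nhohiil, nhohfhfh, nhohmg, nhohb
  Position 0: all 'n' => match
  Position 1: all 'h' => match
  Position 2: all 'o' => match
  Position 3: all 'h' => match
  Position 4: ('i', 'f', 'm', 'b') => mismatch, stop
LCP = "nhoh" (length 4)

4


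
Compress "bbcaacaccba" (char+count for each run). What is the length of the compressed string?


Input: bbcaacaccba
Runs:
  'b' x 2 => "b2"
  'c' x 1 => "c1"
  'a' x 2 => "a2"
  'c' x 1 => "c1"
  'a' x 1 => "a1"
  'c' x 2 => "c2"
  'b' x 1 => "b1"
  'a' x 1 => "a1"
Compressed: "b2c1a2c1a1c2b1a1"
Compressed length: 16

16


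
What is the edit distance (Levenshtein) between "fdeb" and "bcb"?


Computing edit distance: "fdeb" -> "bcb"
DP table:
           b    c    b
      0    1    2    3
  f   1    1    2    3
  d   2    2    2    3
  e   3    3    3    3
  b   4    3    4    3
Edit distance = dp[4][3] = 3

3


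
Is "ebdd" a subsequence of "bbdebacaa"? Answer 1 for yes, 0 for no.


Check if "ebdd" is a subsequence of "bbdebacaa"
Greedy scan:
  Position 0 ('b'): no match needed
  Position 1 ('b'): no match needed
  Position 2 ('d'): no match needed
  Position 3 ('e'): matches sub[0] = 'e'
  Position 4 ('b'): matches sub[1] = 'b'
  Position 5 ('a'): no match needed
  Position 6 ('c'): no match needed
  Position 7 ('a'): no match needed
  Position 8 ('a'): no match needed
Only matched 2/4 characters => not a subsequence

0


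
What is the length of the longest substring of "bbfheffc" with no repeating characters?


Input: "bbfheffc"
Sliding window (track last position of each char):
  Position 0 ('b'): window [0,0] length 1 -- new best
  Position 1 ('b'): repeat (last at 0), move window start to 1
  Position 1 ('b'): window [1,1] length 1
  Position 2 ('f'): window [1,2] length 2 -- new best
  Position 3 ('h'): window [1,3] length 3 -- new best
  Position 4 ('e'): window [1,4] length 4 -- new best
  Position 5 ('f'): repeat (last at 2), move window start to 3
  Position 5 ('f'): window [3,5] length 3
  Position 6 ('f'): repeat (last at 5), move window start to 6
  Position 6 ('f'): window [6,6] length 1
  Position 7 ('c'): window [6,7] length 2
Longest substring with no repeats: "bfhe" with length 4

4


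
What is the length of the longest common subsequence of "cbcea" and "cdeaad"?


LCS of "cbcea" and "cdeaad"
DP table:
           c    d    e    a    a    d
      0    0    0    0    0    0    0
  c   0    1    1    1    1    1    1
  b   0    1    1    1    1    1    1
  c   0    1    1    1    1    1    1
  e   0    1    1    2    2    2    2
  a   0    1    1    2    3    3    3
LCS length = dp[5][6] = 3

3


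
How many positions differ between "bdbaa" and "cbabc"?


Comparing "bdbaa" and "cbabc" position by position:
  Position 0: 'b' vs 'c' => DIFFER
  Position 1: 'd' vs 'b' => DIFFER
  Position 2: 'b' vs 'a' => DIFFER
  Position 3: 'a' vs 'b' => DIFFER
  Position 4: 'a' vs 'c' => DIFFER
Positions that differ: 5

5


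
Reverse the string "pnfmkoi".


Input: pnfmkoi
Reading characters right to left:
  Position 6: 'i'
  Position 5: 'o'
  Position 4: 'k'
  Position 3: 'm'
  Position 2: 'f'
  Position 1: 'n'
  Position 0: 'p'
Reversed: iokmfnp

iokmfnp


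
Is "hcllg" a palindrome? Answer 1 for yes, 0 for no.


Input: hcllg
Reversed: gllch
  Compare pos 0 ('h') with pos 4 ('g'): MISMATCH
  Compare pos 1 ('c') with pos 3 ('l'): MISMATCH
Result: not a palindrome

0


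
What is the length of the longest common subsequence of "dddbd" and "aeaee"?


LCS of "dddbd" and "aeaee"
DP table:
           a    e    a    e    e
      0    0    0    0    0    0
  d   0    0    0    0    0    0
  d   0    0    0    0    0    0
  d   0    0    0    0    0    0
  b   0    0    0    0    0    0
  d   0    0    0    0    0    0
LCS length = dp[5][5] = 0

0


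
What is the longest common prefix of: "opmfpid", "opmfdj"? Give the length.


Words: opmfpid, opmfdj
  Position 0: all 'o' => match
  Position 1: all 'p' => match
  Position 2: all 'm' => match
  Position 3: all 'f' => match
  Position 4: ('p', 'd') => mismatch, stop
LCP = "opmf" (length 4)

4


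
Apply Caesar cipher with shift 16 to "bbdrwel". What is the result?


Caesar cipher: shift "bbdrwel" by 16
  'b' (pos 1) + 16 = pos 17 = 'r'
  'b' (pos 1) + 16 = pos 17 = 'r'
  'd' (pos 3) + 16 = pos 19 = 't'
  'r' (pos 17) + 16 = pos 7 = 'h'
  'w' (pos 22) + 16 = pos 12 = 'm'
  'e' (pos 4) + 16 = pos 20 = 'u'
  'l' (pos 11) + 16 = pos 1 = 'b'
Result: rrthmub

rrthmub


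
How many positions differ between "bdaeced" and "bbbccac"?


Comparing "bdaeced" and "bbbccac" position by position:
  Position 0: 'b' vs 'b' => same
  Position 1: 'd' vs 'b' => DIFFER
  Position 2: 'a' vs 'b' => DIFFER
  Position 3: 'e' vs 'c' => DIFFER
  Position 4: 'c' vs 'c' => same
  Position 5: 'e' vs 'a' => DIFFER
  Position 6: 'd' vs 'c' => DIFFER
Positions that differ: 5

5


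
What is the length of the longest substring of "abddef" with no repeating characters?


Input: "abddef"
Sliding window (track last position of each char):
  Position 0 ('a'): window [0,0] length 1 -- new best
  Position 1 ('b'): window [0,1] length 2 -- new best
  Position 2 ('d'): window [0,2] length 3 -- new best
  Position 3 ('d'): repeat (last at 2), move window start to 3
  Position 3 ('d'): window [3,3] length 1
  Position 4 ('e'): window [3,4] length 2
  Position 5 ('f'): window [3,5] length 3
Longest substring with no repeats: "abd" with length 3

3


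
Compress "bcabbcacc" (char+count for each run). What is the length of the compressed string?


Input: bcabbcacc
Runs:
  'b' x 1 => "b1"
  'c' x 1 => "c1"
  'a' x 1 => "a1"
  'b' x 2 => "b2"
  'c' x 1 => "c1"
  'a' x 1 => "a1"
  'c' x 2 => "c2"
Compressed: "b1c1a1b2c1a1c2"
Compressed length: 14

14


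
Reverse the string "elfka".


Input: elfka
Reading characters right to left:
  Position 4: 'a'
  Position 3: 'k'
  Position 2: 'f'
  Position 1: 'l'
  Position 0: 'e'
Reversed: akfle

akfle


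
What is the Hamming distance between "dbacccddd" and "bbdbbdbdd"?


Comparing "dbacccddd" and "bbdbbdbdd" position by position:
  Position 0: 'd' vs 'b' => differ
  Position 1: 'b' vs 'b' => same
  Position 2: 'a' vs 'd' => differ
  Position 3: 'c' vs 'b' => differ
  Position 4: 'c' vs 'b' => differ
  Position 5: 'c' vs 'd' => differ
  Position 6: 'd' vs 'b' => differ
  Position 7: 'd' vs 'd' => same
  Position 8: 'd' vs 'd' => same
Total differences (Hamming distance): 6

6


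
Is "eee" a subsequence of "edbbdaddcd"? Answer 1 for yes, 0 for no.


Check if "eee" is a subsequence of "edbbdaddcd"
Greedy scan:
  Position 0 ('e'): matches sub[0] = 'e'
  Position 1 ('d'): no match needed
  Position 2 ('b'): no match needed
  Position 3 ('b'): no match needed
  Position 4 ('d'): no match needed
  Position 5 ('a'): no match needed
  Position 6 ('d'): no match needed
  Position 7 ('d'): no match needed
  Position 8 ('c'): no match needed
  Position 9 ('d'): no match needed
Only matched 1/3 characters => not a subsequence

0


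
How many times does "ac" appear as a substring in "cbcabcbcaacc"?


Searching for "ac" in "cbcabcbcaacc"
Scanning each position:
  Position 0: "cb" => no
  Position 1: "bc" => no
  Position 2: "ca" => no
  Position 3: "ab" => no
  Position 4: "bc" => no
  Position 5: "cb" => no
  Position 6: "bc" => no
  Position 7: "ca" => no
  Position 8: "aa" => no
  Position 9: "ac" => MATCH
  Position 10: "cc" => no
Total occurrences: 1

1


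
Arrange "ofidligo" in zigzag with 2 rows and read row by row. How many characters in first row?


Zigzag "ofidligo" into 2 rows:
Placing characters:
  'o' => row 0
  'f' => row 1
  'i' => row 0
  'd' => row 1
  'l' => row 0
  'i' => row 1
  'g' => row 0
  'o' => row 1
Rows:
  Row 0: "oilg"
  Row 1: "fdio"
First row length: 4

4


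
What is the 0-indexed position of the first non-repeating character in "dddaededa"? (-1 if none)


Input: dddaededa
Character frequencies:
  'a': 2
  'd': 5
  'e': 2
Scanning left to right for freq == 1:
  Position 0 ('d'): freq=5, skip
  Position 1 ('d'): freq=5, skip
  Position 2 ('d'): freq=5, skip
  Position 3 ('a'): freq=2, skip
  Position 4 ('e'): freq=2, skip
  Position 5 ('d'): freq=5, skip
  Position 6 ('e'): freq=2, skip
  Position 7 ('d'): freq=5, skip
  Position 8 ('a'): freq=2, skip
  No unique character found => answer = -1

-1


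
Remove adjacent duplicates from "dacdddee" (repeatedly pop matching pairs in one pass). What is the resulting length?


Input: dacdddee
Stack-based adjacent duplicate removal:
  Read 'd': push. Stack: d
  Read 'a': push. Stack: da
  Read 'c': push. Stack: dac
  Read 'd': push. Stack: dacd
  Read 'd': matches stack top 'd' => pop. Stack: dac
  Read 'd': push. Stack: dacd
  Read 'e': push. Stack: dacde
  Read 'e': matches stack top 'e' => pop. Stack: dacd
Final stack: "dacd" (length 4)

4


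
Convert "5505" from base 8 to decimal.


Input: "5505" in base 8
Positional expansion:
  Digit '5' (value 5) x 8^3 = 2560
  Digit '5' (value 5) x 8^2 = 320
  Digit '0' (value 0) x 8^1 = 0
  Digit '5' (value 5) x 8^0 = 5
Sum = 2885

2885


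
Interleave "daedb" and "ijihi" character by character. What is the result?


Interleaving "daedb" and "ijihi":
  Position 0: 'd' from first, 'i' from second => "di"
  Position 1: 'a' from first, 'j' from second => "aj"
  Position 2: 'e' from first, 'i' from second => "ei"
  Position 3: 'd' from first, 'h' from second => "dh"
  Position 4: 'b' from first, 'i' from second => "bi"
Result: diajeidhbi

diajeidhbi


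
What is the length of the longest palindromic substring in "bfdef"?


Input: "bfdef"
Checking substrings for palindromes:
  No multi-char palindromic substrings found
Longest palindromic substring: "b" with length 1

1


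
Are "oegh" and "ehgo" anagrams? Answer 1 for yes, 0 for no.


Strings: "oegh", "ehgo"
Sorted first:  egho
Sorted second: egho
Sorted forms match => anagrams

1


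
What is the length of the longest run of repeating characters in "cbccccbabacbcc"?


Input: "cbccccbabacbcc"
Scanning for longest run:
  Position 1 ('b'): new char, reset run to 1
  Position 2 ('c'): new char, reset run to 1
  Position 3 ('c'): continues run of 'c', length=2
  Position 4 ('c'): continues run of 'c', length=3
  Position 5 ('c'): continues run of 'c', length=4
  Position 6 ('b'): new char, reset run to 1
  Position 7 ('a'): new char, reset run to 1
  Position 8 ('b'): new char, reset run to 1
  Position 9 ('a'): new char, reset run to 1
  Position 10 ('c'): new char, reset run to 1
  Position 11 ('b'): new char, reset run to 1
  Position 12 ('c'): new char, reset run to 1
  Position 13 ('c'): continues run of 'c', length=2
Longest run: 'c' with length 4

4


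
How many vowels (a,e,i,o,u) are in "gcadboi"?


Input: gcadboi
Checking each character:
  'g' at position 0: consonant
  'c' at position 1: consonant
  'a' at position 2: vowel (running total: 1)
  'd' at position 3: consonant
  'b' at position 4: consonant
  'o' at position 5: vowel (running total: 2)
  'i' at position 6: vowel (running total: 3)
Total vowels: 3

3


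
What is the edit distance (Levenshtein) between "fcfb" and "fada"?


Computing edit distance: "fcfb" -> "fada"
DP table:
           f    a    d    a
      0    1    2    3    4
  f   1    0    1    2    3
  c   2    1    1    2    3
  f   3    2    2    2    3
  b   4    3    3    3    3
Edit distance = dp[4][4] = 3

3


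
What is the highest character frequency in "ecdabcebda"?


Input: ecdabcebda
Character counts:
  'a': 2
  'b': 2
  'c': 2
  'd': 2
  'e': 2
Maximum frequency: 2

2


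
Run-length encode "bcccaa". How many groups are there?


Input: bcccaa
Scanning for consecutive runs:
  Group 1: 'b' x 1 (positions 0-0)
  Group 2: 'c' x 3 (positions 1-3)
  Group 3: 'a' x 2 (positions 4-5)
Total groups: 3

3


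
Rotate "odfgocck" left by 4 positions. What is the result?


Input: "odfgocck", rotate left by 4
First 4 characters: "odfg"
Remaining characters: "occk"
Concatenate remaining + first: "occk" + "odfg" = "occkodfg"

occkodfg


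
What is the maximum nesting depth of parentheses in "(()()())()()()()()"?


Input: "(()()())()()()()()"
Tracking depth:
  Position 0 '(': depth becomes 1
  Position 1 '(': depth becomes 2
  Position 2 ')': depth becomes 1
  Position 3 '(': depth becomes 2
  Position 4 ')': depth becomes 1
  Position 5 '(': depth becomes 2
  Position 6 ')': depth becomes 1
  Position 7 ')': depth becomes 0
  Position 8 '(': depth becomes 1
  Position 9 ')': depth becomes 0
  Position 10 '(': depth becomes 1
  Position 11 ')': depth becomes 0
  Position 12 '(': depth becomes 1
  Position 13 ')': depth becomes 0
  Position 14 '(': depth becomes 1
  Position 15 ')': depth becomes 0
  Position 16 '(': depth becomes 1
  Position 17 ')': depth becomes 0
Maximum depth reached: 2

2


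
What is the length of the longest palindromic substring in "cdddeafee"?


Input: "cdddeafee"
Checking substrings for palindromes:
  [1:4] "ddd" (len 3) => palindrome
  [1:3] "dd" (len 2) => palindrome
  [2:4] "dd" (len 2) => palindrome
  [7:9] "ee" (len 2) => palindrome
Longest palindromic substring: "ddd" with length 3

3


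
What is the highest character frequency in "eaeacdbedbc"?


Input: eaeacdbedbc
Character counts:
  'a': 2
  'b': 2
  'c': 2
  'd': 2
  'e': 3
Maximum frequency: 3

3


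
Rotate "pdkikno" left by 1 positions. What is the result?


Input: "pdkikno", rotate left by 1
First 1 characters: "p"
Remaining characters: "dkikno"
Concatenate remaining + first: "dkikno" + "p" = "dkiknop"

dkiknop


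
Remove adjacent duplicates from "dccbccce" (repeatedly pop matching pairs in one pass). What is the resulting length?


Input: dccbccce
Stack-based adjacent duplicate removal:
  Read 'd': push. Stack: d
  Read 'c': push. Stack: dc
  Read 'c': matches stack top 'c' => pop. Stack: d
  Read 'b': push. Stack: db
  Read 'c': push. Stack: dbc
  Read 'c': matches stack top 'c' => pop. Stack: db
  Read 'c': push. Stack: dbc
  Read 'e': push. Stack: dbce
Final stack: "dbce" (length 4)

4


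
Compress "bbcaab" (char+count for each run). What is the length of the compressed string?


Input: bbcaab
Runs:
  'b' x 2 => "b2"
  'c' x 1 => "c1"
  'a' x 2 => "a2"
  'b' x 1 => "b1"
Compressed: "b2c1a2b1"
Compressed length: 8

8


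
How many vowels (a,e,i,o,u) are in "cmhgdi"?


Input: cmhgdi
Checking each character:
  'c' at position 0: consonant
  'm' at position 1: consonant
  'h' at position 2: consonant
  'g' at position 3: consonant
  'd' at position 4: consonant
  'i' at position 5: vowel (running total: 1)
Total vowels: 1

1


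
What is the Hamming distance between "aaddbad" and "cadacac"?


Comparing "aaddbad" and "cadacac" position by position:
  Position 0: 'a' vs 'c' => differ
  Position 1: 'a' vs 'a' => same
  Position 2: 'd' vs 'd' => same
  Position 3: 'd' vs 'a' => differ
  Position 4: 'b' vs 'c' => differ
  Position 5: 'a' vs 'a' => same
  Position 6: 'd' vs 'c' => differ
Total differences (Hamming distance): 4

4


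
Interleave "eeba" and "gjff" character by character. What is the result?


Interleaving "eeba" and "gjff":
  Position 0: 'e' from first, 'g' from second => "eg"
  Position 1: 'e' from first, 'j' from second => "ej"
  Position 2: 'b' from first, 'f' from second => "bf"
  Position 3: 'a' from first, 'f' from second => "af"
Result: egejbfaf

egejbfaf


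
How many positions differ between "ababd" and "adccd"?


Comparing "ababd" and "adccd" position by position:
  Position 0: 'a' vs 'a' => same
  Position 1: 'b' vs 'd' => DIFFER
  Position 2: 'a' vs 'c' => DIFFER
  Position 3: 'b' vs 'c' => DIFFER
  Position 4: 'd' vs 'd' => same
Positions that differ: 3

3


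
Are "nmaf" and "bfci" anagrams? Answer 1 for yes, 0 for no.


Strings: "nmaf", "bfci"
Sorted first:  afmn
Sorted second: bcfi
Differ at position 0: 'a' vs 'b' => not anagrams

0


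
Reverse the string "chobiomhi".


Input: chobiomhi
Reading characters right to left:
  Position 8: 'i'
  Position 7: 'h'
  Position 6: 'm'
  Position 5: 'o'
  Position 4: 'i'
  Position 3: 'b'
  Position 2: 'o'
  Position 1: 'h'
  Position 0: 'c'
Reversed: ihmoibohc

ihmoibohc


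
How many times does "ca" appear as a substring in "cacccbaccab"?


Searching for "ca" in "cacccbaccab"
Scanning each position:
  Position 0: "ca" => MATCH
  Position 1: "ac" => no
  Position 2: "cc" => no
  Position 3: "cc" => no
  Position 4: "cb" => no
  Position 5: "ba" => no
  Position 6: "ac" => no
  Position 7: "cc" => no
  Position 8: "ca" => MATCH
  Position 9: "ab" => no
Total occurrences: 2

2


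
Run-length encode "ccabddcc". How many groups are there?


Input: ccabddcc
Scanning for consecutive runs:
  Group 1: 'c' x 2 (positions 0-1)
  Group 2: 'a' x 1 (positions 2-2)
  Group 3: 'b' x 1 (positions 3-3)
  Group 4: 'd' x 2 (positions 4-5)
  Group 5: 'c' x 2 (positions 6-7)
Total groups: 5

5


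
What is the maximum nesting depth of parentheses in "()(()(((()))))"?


Input: "()(()(((()))))"
Tracking depth:
  Position 0 '(': depth becomes 1
  Position 1 ')': depth becomes 0
  Position 2 '(': depth becomes 1
  Position 3 '(': depth becomes 2
  Position 4 ')': depth becomes 1
  Position 5 '(': depth becomes 2
  Position 6 '(': depth becomes 3
  Position 7 '(': depth becomes 4
  Position 8 '(': depth becomes 5
  Position 9 ')': depth becomes 4
  Position 10 ')': depth becomes 3
  Position 11 ')': depth becomes 2
  Position 12 ')': depth becomes 1
  Position 13 ')': depth becomes 0
Maximum depth reached: 5

5


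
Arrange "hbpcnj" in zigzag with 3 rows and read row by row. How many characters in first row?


Zigzag "hbpcnj" into 3 rows:
Placing characters:
  'h' => row 0
  'b' => row 1
  'p' => row 2
  'c' => row 1
  'n' => row 0
  'j' => row 1
Rows:
  Row 0: "hn"
  Row 1: "bcj"
  Row 2: "p"
First row length: 2

2


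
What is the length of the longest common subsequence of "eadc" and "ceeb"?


LCS of "eadc" and "ceeb"
DP table:
           c    e    e    b
      0    0    0    0    0
  e   0    0    1    1    1
  a   0    0    1    1    1
  d   0    0    1    1    1
  c   0    1    1    1    1
LCS length = dp[4][4] = 1

1


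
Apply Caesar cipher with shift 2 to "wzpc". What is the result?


Caesar cipher: shift "wzpc" by 2
  'w' (pos 22) + 2 = pos 24 = 'y'
  'z' (pos 25) + 2 = pos 1 = 'b'
  'p' (pos 15) + 2 = pos 17 = 'r'
  'c' (pos 2) + 2 = pos 4 = 'e'
Result: ybre

ybre


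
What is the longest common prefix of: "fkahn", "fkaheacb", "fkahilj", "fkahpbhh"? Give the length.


Words: fkahn, fkaheacb, fkahilj, fkahpbhh
  Position 0: all 'f' => match
  Position 1: all 'k' => match
  Position 2: all 'a' => match
  Position 3: all 'h' => match
  Position 4: ('n', 'e', 'i', 'p') => mismatch, stop
LCP = "fkah" (length 4)

4


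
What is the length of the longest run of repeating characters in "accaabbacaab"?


Input: "accaabbacaab"
Scanning for longest run:
  Position 1 ('c'): new char, reset run to 1
  Position 2 ('c'): continues run of 'c', length=2
  Position 3 ('a'): new char, reset run to 1
  Position 4 ('a'): continues run of 'a', length=2
  Position 5 ('b'): new char, reset run to 1
  Position 6 ('b'): continues run of 'b', length=2
  Position 7 ('a'): new char, reset run to 1
  Position 8 ('c'): new char, reset run to 1
  Position 9 ('a'): new char, reset run to 1
  Position 10 ('a'): continues run of 'a', length=2
  Position 11 ('b'): new char, reset run to 1
Longest run: 'c' with length 2

2


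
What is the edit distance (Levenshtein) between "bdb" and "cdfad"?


Computing edit distance: "bdb" -> "cdfad"
DP table:
           c    d    f    a    d
      0    1    2    3    4    5
  b   1    1    2    3    4    5
  d   2    2    1    2    3    4
  b   3    3    2    2    3    4
Edit distance = dp[3][5] = 4

4


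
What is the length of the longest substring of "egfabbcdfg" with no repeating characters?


Input: "egfabbcdfg"
Sliding window (track last position of each char):
  Position 0 ('e'): window [0,0] length 1 -- new best
  Position 1 ('g'): window [0,1] length 2 -- new best
  Position 2 ('f'): window [0,2] length 3 -- new best
  Position 3 ('a'): window [0,3] length 4 -- new best
  Position 4 ('b'): window [0,4] length 5 -- new best
  Position 5 ('b'): repeat (last at 4), move window start to 5
  Position 5 ('b'): window [5,5] length 1
  Position 6 ('c'): window [5,6] length 2
  Position 7 ('d'): window [5,7] length 3
  Position 8 ('f'): window [5,8] length 4
  Position 9 ('g'): window [5,9] length 5
Longest substring with no repeats: "egfab" with length 5

5


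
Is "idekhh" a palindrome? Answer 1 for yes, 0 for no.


Input: idekhh
Reversed: hhkedi
  Compare pos 0 ('i') with pos 5 ('h'): MISMATCH
  Compare pos 1 ('d') with pos 4 ('h'): MISMATCH
  Compare pos 2 ('e') with pos 3 ('k'): MISMATCH
Result: not a palindrome

0


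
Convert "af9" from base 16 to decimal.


Input: "af9" in base 16
Positional expansion:
  Digit 'a' (value 10) x 16^2 = 2560
  Digit 'f' (value 15) x 16^1 = 240
  Digit '9' (value 9) x 16^0 = 9
Sum = 2809

2809


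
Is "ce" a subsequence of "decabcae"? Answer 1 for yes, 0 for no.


Check if "ce" is a subsequence of "decabcae"
Greedy scan:
  Position 0 ('d'): no match needed
  Position 1 ('e'): no match needed
  Position 2 ('c'): matches sub[0] = 'c'
  Position 3 ('a'): no match needed
  Position 4 ('b'): no match needed
  Position 5 ('c'): no match needed
  Position 6 ('a'): no match needed
  Position 7 ('e'): matches sub[1] = 'e'
All 2 characters matched => is a subsequence

1


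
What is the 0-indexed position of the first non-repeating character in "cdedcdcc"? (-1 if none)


Input: cdedcdcc
Character frequencies:
  'c': 4
  'd': 3
  'e': 1
Scanning left to right for freq == 1:
  Position 0 ('c'): freq=4, skip
  Position 1 ('d'): freq=3, skip
  Position 2 ('e'): unique! => answer = 2

2


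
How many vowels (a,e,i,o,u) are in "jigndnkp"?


Input: jigndnkp
Checking each character:
  'j' at position 0: consonant
  'i' at position 1: vowel (running total: 1)
  'g' at position 2: consonant
  'n' at position 3: consonant
  'd' at position 4: consonant
  'n' at position 5: consonant
  'k' at position 6: consonant
  'p' at position 7: consonant
Total vowels: 1

1


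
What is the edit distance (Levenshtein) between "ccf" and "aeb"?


Computing edit distance: "ccf" -> "aeb"
DP table:
           a    e    b
      0    1    2    3
  c   1    1    2    3
  c   2    2    2    3
  f   3    3    3    3
Edit distance = dp[3][3] = 3

3


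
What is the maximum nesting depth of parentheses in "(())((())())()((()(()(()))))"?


Input: "(())((())())()((()(()(()))))"
Tracking depth:
  Position 0 '(': depth becomes 1
  Position 1 '(': depth becomes 2
  Position 2 ')': depth becomes 1
  Position 3 ')': depth becomes 0
  Position 4 '(': depth becomes 1
  Position 5 '(': depth becomes 2
  Position 6 '(': depth becomes 3
  Position 7 ')': depth becomes 2
  Position 8 ')': depth becomes 1
  Position 9 '(': depth becomes 2
  Position 10 ')': depth becomes 1
  Position 11 ')': depth becomes 0
  Position 12 '(': depth becomes 1
  Position 13 ')': depth becomes 0
  Position 14 '(': depth becomes 1
  Position 15 '(': depth becomes 2
  Position 16 '(': depth becomes 3
  Position 17 ')': depth becomes 2
  Position 18 '(': depth becomes 3
  Position 19 '(': depth becomes 4
  Position 20 ')': depth becomes 3
  Position 21 '(': depth becomes 4
  Position 22 '(': depth becomes 5
  Position 23 ')': depth becomes 4
  Position 24 ')': depth becomes 3
  Position 25 ')': depth becomes 2
  Position 26 ')': depth becomes 1
  Position 27 ')': depth becomes 0
Maximum depth reached: 5

5


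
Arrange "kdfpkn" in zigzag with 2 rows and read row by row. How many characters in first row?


Zigzag "kdfpkn" into 2 rows:
Placing characters:
  'k' => row 0
  'd' => row 1
  'f' => row 0
  'p' => row 1
  'k' => row 0
  'n' => row 1
Rows:
  Row 0: "kfk"
  Row 1: "dpn"
First row length: 3

3


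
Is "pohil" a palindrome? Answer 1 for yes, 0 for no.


Input: pohil
Reversed: lihop
  Compare pos 0 ('p') with pos 4 ('l'): MISMATCH
  Compare pos 1 ('o') with pos 3 ('i'): MISMATCH
Result: not a palindrome

0


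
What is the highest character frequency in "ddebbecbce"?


Input: ddebbecbce
Character counts:
  'b': 3
  'c': 2
  'd': 2
  'e': 3
Maximum frequency: 3

3


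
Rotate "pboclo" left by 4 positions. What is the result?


Input: "pboclo", rotate left by 4
First 4 characters: "pboc"
Remaining characters: "lo"
Concatenate remaining + first: "lo" + "pboc" = "lopboc"

lopboc


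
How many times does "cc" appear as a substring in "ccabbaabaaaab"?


Searching for "cc" in "ccabbaabaaaab"
Scanning each position:
  Position 0: "cc" => MATCH
  Position 1: "ca" => no
  Position 2: "ab" => no
  Position 3: "bb" => no
  Position 4: "ba" => no
  Position 5: "aa" => no
  Position 6: "ab" => no
  Position 7: "ba" => no
  Position 8: "aa" => no
  Position 9: "aa" => no
  Position 10: "aa" => no
  Position 11: "ab" => no
Total occurrences: 1

1


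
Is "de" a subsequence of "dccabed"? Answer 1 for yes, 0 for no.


Check if "de" is a subsequence of "dccabed"
Greedy scan:
  Position 0 ('d'): matches sub[0] = 'd'
  Position 1 ('c'): no match needed
  Position 2 ('c'): no match needed
  Position 3 ('a'): no match needed
  Position 4 ('b'): no match needed
  Position 5 ('e'): matches sub[1] = 'e'
  Position 6 ('d'): no match needed
All 2 characters matched => is a subsequence

1


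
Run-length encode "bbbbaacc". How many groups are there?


Input: bbbbaacc
Scanning for consecutive runs:
  Group 1: 'b' x 4 (positions 0-3)
  Group 2: 'a' x 2 (positions 4-5)
  Group 3: 'c' x 2 (positions 6-7)
Total groups: 3

3


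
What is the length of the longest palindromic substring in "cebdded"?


Input: "cebdded"
Checking substrings for palindromes:
  [4:7] "ded" (len 3) => palindrome
  [3:5] "dd" (len 2) => palindrome
Longest palindromic substring: "ded" with length 3

3


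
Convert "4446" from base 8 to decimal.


Input: "4446" in base 8
Positional expansion:
  Digit '4' (value 4) x 8^3 = 2048
  Digit '4' (value 4) x 8^2 = 256
  Digit '4' (value 4) x 8^1 = 32
  Digit '6' (value 6) x 8^0 = 6
Sum = 2342

2342


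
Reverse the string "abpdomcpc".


Input: abpdomcpc
Reading characters right to left:
  Position 8: 'c'
  Position 7: 'p'
  Position 6: 'c'
  Position 5: 'm'
  Position 4: 'o'
  Position 3: 'd'
  Position 2: 'p'
  Position 1: 'b'
  Position 0: 'a'
Reversed: cpcmodpba

cpcmodpba


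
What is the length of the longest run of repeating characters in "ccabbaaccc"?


Input: "ccabbaaccc"
Scanning for longest run:
  Position 1 ('c'): continues run of 'c', length=2
  Position 2 ('a'): new char, reset run to 1
  Position 3 ('b'): new char, reset run to 1
  Position 4 ('b'): continues run of 'b', length=2
  Position 5 ('a'): new char, reset run to 1
  Position 6 ('a'): continues run of 'a', length=2
  Position 7 ('c'): new char, reset run to 1
  Position 8 ('c'): continues run of 'c', length=2
  Position 9 ('c'): continues run of 'c', length=3
Longest run: 'c' with length 3

3


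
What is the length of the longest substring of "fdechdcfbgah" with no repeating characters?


Input: "fdechdcfbgah"
Sliding window (track last position of each char):
  Position 0 ('f'): window [0,0] length 1 -- new best
  Position 1 ('d'): window [0,1] length 2 -- new best
  Position 2 ('e'): window [0,2] length 3 -- new best
  Position 3 ('c'): window [0,3] length 4 -- new best
  Position 4 ('h'): window [0,4] length 5 -- new best
  Position 5 ('d'): repeat (last at 1), move window start to 2
  Position 5 ('d'): window [2,5] length 4
  Position 6 ('c'): repeat (last at 3), move window start to 4
  Position 6 ('c'): window [4,6] length 3
  Position 7 ('f'): window [4,7] length 4
  Position 8 ('b'): window [4,8] length 5
  Position 9 ('g'): window [4,9] length 6 -- new best
  Position 10 ('a'): window [4,10] length 7 -- new best
  Position 11 ('h'): repeat (last at 4), move window start to 5
  Position 11 ('h'): window [5,11] length 7
Longest substring with no repeats: "hdcfbga" with length 7

7


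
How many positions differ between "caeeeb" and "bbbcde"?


Comparing "caeeeb" and "bbbcde" position by position:
  Position 0: 'c' vs 'b' => DIFFER
  Position 1: 'a' vs 'b' => DIFFER
  Position 2: 'e' vs 'b' => DIFFER
  Position 3: 'e' vs 'c' => DIFFER
  Position 4: 'e' vs 'd' => DIFFER
  Position 5: 'b' vs 'e' => DIFFER
Positions that differ: 6

6


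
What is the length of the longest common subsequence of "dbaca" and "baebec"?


LCS of "dbaca" and "baebec"
DP table:
           b    a    e    b    e    c
      0    0    0    0    0    0    0
  d   0    0    0    0    0    0    0
  b   0    1    1    1    1    1    1
  a   0    1    2    2    2    2    2
  c   0    1    2    2    2    2    3
  a   0    1    2    2    2    2    3
LCS length = dp[5][6] = 3

3


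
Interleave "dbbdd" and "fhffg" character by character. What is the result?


Interleaving "dbbdd" and "fhffg":
  Position 0: 'd' from first, 'f' from second => "df"
  Position 1: 'b' from first, 'h' from second => "bh"
  Position 2: 'b' from first, 'f' from second => "bf"
  Position 3: 'd' from first, 'f' from second => "df"
  Position 4: 'd' from first, 'g' from second => "dg"
Result: dfbhbfdfdg

dfbhbfdfdg


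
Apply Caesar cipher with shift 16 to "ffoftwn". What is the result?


Caesar cipher: shift "ffoftwn" by 16
  'f' (pos 5) + 16 = pos 21 = 'v'
  'f' (pos 5) + 16 = pos 21 = 'v'
  'o' (pos 14) + 16 = pos 4 = 'e'
  'f' (pos 5) + 16 = pos 21 = 'v'
  't' (pos 19) + 16 = pos 9 = 'j'
  'w' (pos 22) + 16 = pos 12 = 'm'
  'n' (pos 13) + 16 = pos 3 = 'd'
Result: vvevjmd

vvevjmd


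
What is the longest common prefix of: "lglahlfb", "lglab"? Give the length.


Words: lglahlfb, lglab
  Position 0: all 'l' => match
  Position 1: all 'g' => match
  Position 2: all 'l' => match
  Position 3: all 'a' => match
  Position 4: ('h', 'b') => mismatch, stop
LCP = "lgla" (length 4)

4


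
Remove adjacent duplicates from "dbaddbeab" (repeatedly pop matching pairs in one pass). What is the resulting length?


Input: dbaddbeab
Stack-based adjacent duplicate removal:
  Read 'd': push. Stack: d
  Read 'b': push. Stack: db
  Read 'a': push. Stack: dba
  Read 'd': push. Stack: dbad
  Read 'd': matches stack top 'd' => pop. Stack: dba
  Read 'b': push. Stack: dbab
  Read 'e': push. Stack: dbabe
  Read 'a': push. Stack: dbabea
  Read 'b': push. Stack: dbabeab
Final stack: "dbabeab" (length 7)

7


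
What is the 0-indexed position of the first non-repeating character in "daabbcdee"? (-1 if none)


Input: daabbcdee
Character frequencies:
  'a': 2
  'b': 2
  'c': 1
  'd': 2
  'e': 2
Scanning left to right for freq == 1:
  Position 0 ('d'): freq=2, skip
  Position 1 ('a'): freq=2, skip
  Position 2 ('a'): freq=2, skip
  Position 3 ('b'): freq=2, skip
  Position 4 ('b'): freq=2, skip
  Position 5 ('c'): unique! => answer = 5

5


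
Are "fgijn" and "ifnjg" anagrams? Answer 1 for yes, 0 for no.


Strings: "fgijn", "ifnjg"
Sorted first:  fgijn
Sorted second: fgijn
Sorted forms match => anagrams

1


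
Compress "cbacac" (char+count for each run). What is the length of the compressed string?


Input: cbacac
Runs:
  'c' x 1 => "c1"
  'b' x 1 => "b1"
  'a' x 1 => "a1"
  'c' x 1 => "c1"
  'a' x 1 => "a1"
  'c' x 1 => "c1"
Compressed: "c1b1a1c1a1c1"
Compressed length: 12

12


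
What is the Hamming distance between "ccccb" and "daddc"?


Comparing "ccccb" and "daddc" position by position:
  Position 0: 'c' vs 'd' => differ
  Position 1: 'c' vs 'a' => differ
  Position 2: 'c' vs 'd' => differ
  Position 3: 'c' vs 'd' => differ
  Position 4: 'b' vs 'c' => differ
Total differences (Hamming distance): 5

5


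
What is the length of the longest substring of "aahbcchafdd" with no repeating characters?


Input: "aahbcchafdd"
Sliding window (track last position of each char):
  Position 0 ('a'): window [0,0] length 1 -- new best
  Position 1 ('a'): repeat (last at 0), move window start to 1
  Position 1 ('a'): window [1,1] length 1
  Position 2 ('h'): window [1,2] length 2 -- new best
  Position 3 ('b'): window [1,3] length 3 -- new best
  Position 4 ('c'): window [1,4] length 4 -- new best
  Position 5 ('c'): repeat (last at 4), move window start to 5
  Position 5 ('c'): window [5,5] length 1
  Position 6 ('h'): window [5,6] length 2
  Position 7 ('a'): window [5,7] length 3
  Position 8 ('f'): window [5,8] length 4
  Position 9 ('d'): window [5,9] length 5 -- new best
  Position 10 ('d'): repeat (last at 9), move window start to 10
  Position 10 ('d'): window [10,10] length 1
Longest substring with no repeats: "chafd" with length 5

5


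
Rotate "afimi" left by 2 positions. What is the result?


Input: "afimi", rotate left by 2
First 2 characters: "af"
Remaining characters: "imi"
Concatenate remaining + first: "imi" + "af" = "imiaf"

imiaf


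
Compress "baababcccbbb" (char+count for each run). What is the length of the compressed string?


Input: baababcccbbb
Runs:
  'b' x 1 => "b1"
  'a' x 2 => "a2"
  'b' x 1 => "b1"
  'a' x 1 => "a1"
  'b' x 1 => "b1"
  'c' x 3 => "c3"
  'b' x 3 => "b3"
Compressed: "b1a2b1a1b1c3b3"
Compressed length: 14

14


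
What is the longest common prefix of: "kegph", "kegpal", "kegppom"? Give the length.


Words: kegph, kegpal, kegppom
  Position 0: all 'k' => match
  Position 1: all 'e' => match
  Position 2: all 'g' => match
  Position 3: all 'p' => match
  Position 4: ('h', 'a', 'p') => mismatch, stop
LCP = "kegp" (length 4)

4


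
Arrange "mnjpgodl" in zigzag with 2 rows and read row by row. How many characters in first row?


Zigzag "mnjpgodl" into 2 rows:
Placing characters:
  'm' => row 0
  'n' => row 1
  'j' => row 0
  'p' => row 1
  'g' => row 0
  'o' => row 1
  'd' => row 0
  'l' => row 1
Rows:
  Row 0: "mjgd"
  Row 1: "npol"
First row length: 4

4


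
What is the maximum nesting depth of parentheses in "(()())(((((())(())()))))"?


Input: "(()())(((((())(())()))))"
Tracking depth:
  Position 0 '(': depth becomes 1
  Position 1 '(': depth becomes 2
  Position 2 ')': depth becomes 1
  Position 3 '(': depth becomes 2
  Position 4 ')': depth becomes 1
  Position 5 ')': depth becomes 0
  Position 6 '(': depth becomes 1
  Position 7 '(': depth becomes 2
  Position 8 '(': depth becomes 3
  Position 9 '(': depth becomes 4
  Position 10 '(': depth becomes 5
  Position 11 '(': depth becomes 6
  Position 12 ')': depth becomes 5
  Position 13 ')': depth becomes 4
  Position 14 '(': depth becomes 5
  Position 15 '(': depth becomes 6
  Position 16 ')': depth becomes 5
  Position 17 ')': depth becomes 4
  Position 18 '(': depth becomes 5
  Position 19 ')': depth becomes 4
  Position 20 ')': depth becomes 3
  Position 21 ')': depth becomes 2
  Position 22 ')': depth becomes 1
  Position 23 ')': depth becomes 0
Maximum depth reached: 6

6
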